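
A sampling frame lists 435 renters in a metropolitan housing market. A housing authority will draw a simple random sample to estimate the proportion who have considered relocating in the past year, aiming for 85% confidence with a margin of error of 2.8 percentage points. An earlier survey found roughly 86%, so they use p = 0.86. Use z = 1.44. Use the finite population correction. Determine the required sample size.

185

Unadjusted: n₀ = 1.44² × 0.86 × 0.14 / 0.028² ≈ 318.45, so n₀ = 319.
Finite population correction with N = 435: n = n₀ / (1 + (n₀−1)/N) = 319 / (1 + 318/435) = 319 / 1.7310 ≈ 184.28.
Rounding up, n = 185.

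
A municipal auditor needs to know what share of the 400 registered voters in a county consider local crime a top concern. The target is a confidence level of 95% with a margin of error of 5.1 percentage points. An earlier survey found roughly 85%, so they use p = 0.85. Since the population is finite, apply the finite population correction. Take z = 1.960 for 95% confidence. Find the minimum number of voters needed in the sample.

Unadjusted: n₀ = 1.960² × 0.85 × 0.15 / 0.051² ≈ 188.31, so n₀ = 189.
Finite population correction with N = 400: n = n₀ / (1 + (n₀−1)/N) = 189 / (1 + 188/400) = 189 / 1.4700 ≈ 128.57.
Rounding up, n = 129.

129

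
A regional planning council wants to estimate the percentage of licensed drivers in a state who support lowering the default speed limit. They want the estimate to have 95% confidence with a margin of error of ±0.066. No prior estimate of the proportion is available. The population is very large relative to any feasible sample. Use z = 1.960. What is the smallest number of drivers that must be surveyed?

With no prior estimate, use p = 0.5, giving p(1−p) = 0.25.
n = z²·p(1−p)/E² = 1.960² × 0.2500 / 0.066² = 3.8416 × 0.2500 / 0.004356 ≈ 220.48.
Rounding up gives n = 221.

221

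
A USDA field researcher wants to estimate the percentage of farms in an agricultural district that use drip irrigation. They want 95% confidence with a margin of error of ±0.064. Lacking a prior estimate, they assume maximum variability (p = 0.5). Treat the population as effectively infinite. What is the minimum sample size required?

235

For 95% confidence, z = 1.96.
With p = 0.5, p(1−p) = 0.25.
n = z²·p(1−p)/E² = 1.96² × 0.2500 / 0.064² = 3.8416 × 0.2500 / 0.004096 ≈ 234.47.
Rounding up gives n = 235.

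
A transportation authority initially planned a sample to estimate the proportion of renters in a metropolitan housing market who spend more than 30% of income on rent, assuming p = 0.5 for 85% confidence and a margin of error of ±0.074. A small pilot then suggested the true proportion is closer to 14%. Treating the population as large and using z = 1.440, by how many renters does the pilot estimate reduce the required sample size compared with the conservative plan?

Conservative (p = 0.5): n = 1.440² × 0.25 / 0.074² ≈ 94.67 → 95.
Using p = 0.14: p(1−p) = 0.1204, so n = 1.440² × 0.1204 / 0.074² ≈ 45.59 → 46.
Reduction: 95 − 46 = 49.

49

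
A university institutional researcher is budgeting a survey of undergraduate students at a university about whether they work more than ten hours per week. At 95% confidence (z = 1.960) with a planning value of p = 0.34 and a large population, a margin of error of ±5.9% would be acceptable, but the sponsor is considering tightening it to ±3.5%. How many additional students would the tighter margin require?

At ±5.9%: n = 1.960² × 0.2244 / 0.059² ≈ 247.65 → 248.
At ±3.5%: n = 1.960² × 0.2244 / 0.035² ≈ 703.72 → 704.
Additional respondents: 704 − 248 = 456.

456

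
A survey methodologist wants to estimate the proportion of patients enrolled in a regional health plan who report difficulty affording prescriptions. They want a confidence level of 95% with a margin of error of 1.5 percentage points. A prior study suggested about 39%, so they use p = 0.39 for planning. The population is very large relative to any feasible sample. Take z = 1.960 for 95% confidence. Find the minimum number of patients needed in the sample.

With p = 0.39, p(1−p) = 0.2379.
n = z²·p(1−p)/E² = 1.960² × 0.2379 / 0.015² = 3.8416 × 0.2379 / 0.000225 ≈ 4061.85.
Rounding up gives n = 4062.

4062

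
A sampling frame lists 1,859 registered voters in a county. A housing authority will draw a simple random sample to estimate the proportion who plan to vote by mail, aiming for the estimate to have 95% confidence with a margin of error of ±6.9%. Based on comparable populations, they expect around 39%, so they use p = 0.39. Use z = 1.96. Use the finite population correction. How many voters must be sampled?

Unadjusted: n₀ = 1.96² × 0.39 × 0.61 / 0.069² ≈ 191.96, so n₀ = 192.
Finite population correction with N = 1,859: n = n₀ / (1 + (n₀−1)/N) = 192 / (1 + 191/1859) = 192 / 1.1027 ≈ 174.11.
Rounding up, n = 175.

175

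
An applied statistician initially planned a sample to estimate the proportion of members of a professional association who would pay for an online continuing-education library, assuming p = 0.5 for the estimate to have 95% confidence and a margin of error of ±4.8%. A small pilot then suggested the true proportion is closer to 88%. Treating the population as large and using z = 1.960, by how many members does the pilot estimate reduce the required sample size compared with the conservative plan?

240

Conservative (p = 0.5): n = 1.960² × 0.25 / 0.048² ≈ 416.84 → 417.
Using p = 0.88: p(1−p) = 0.1056, so n = 1.960² × 0.1056 / 0.048² ≈ 176.07 → 177.
Reduction: 417 − 177 = 240.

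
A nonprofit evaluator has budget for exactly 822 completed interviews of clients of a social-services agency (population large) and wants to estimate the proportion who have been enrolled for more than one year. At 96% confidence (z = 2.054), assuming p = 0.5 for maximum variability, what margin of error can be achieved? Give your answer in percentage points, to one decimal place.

3.6

SE(p̂) = √[p(1−p)/n] = √[0.2500/822] = 0.01744.
E = z × SE = 2.054 × 0.01744 = 0.03582, or 3.6 percentage points.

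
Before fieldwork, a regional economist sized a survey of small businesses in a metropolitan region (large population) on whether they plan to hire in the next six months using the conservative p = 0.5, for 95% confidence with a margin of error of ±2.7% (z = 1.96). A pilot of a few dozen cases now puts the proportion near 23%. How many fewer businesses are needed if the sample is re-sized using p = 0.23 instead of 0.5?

384

Conservative (p = 0.5): n = 1.96² × 0.25 / 0.027² ≈ 1317.42 → 1318.
Using p = 0.23: p(1−p) = 0.1771, so n = 1.96² × 0.1771 / 0.027² ≈ 933.26 → 934.
Reduction: 1318 − 934 = 384.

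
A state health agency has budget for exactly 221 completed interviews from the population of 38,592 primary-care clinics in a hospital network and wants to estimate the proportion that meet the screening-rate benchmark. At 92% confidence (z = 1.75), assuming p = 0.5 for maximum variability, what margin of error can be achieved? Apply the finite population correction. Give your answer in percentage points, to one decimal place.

Finite-population factor: (N−n)/(N−1) = (38592−221)/(38592−1) = 0.9943.
SE(p̂) = √[p(1−p)/n · (N−n)/(N−1)] = √[0.2500/221 × 0.9943] = 0.03354.
E = z × SE = 1.75 × 0.03354 = 0.05869 ≈ 5.9 percentage points.

5.9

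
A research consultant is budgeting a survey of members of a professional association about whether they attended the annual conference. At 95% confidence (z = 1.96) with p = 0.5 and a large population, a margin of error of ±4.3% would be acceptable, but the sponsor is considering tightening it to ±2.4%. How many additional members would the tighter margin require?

1148

At ±4.3%: n = 1.96² × 0.2500 / 0.043² ≈ 519.42 → 520.
At ±2.4%: n = 1.96² × 0.2500 / 0.024² ≈ 1667.36 → 1668.
Additional respondents: 1668 − 520 = 1148.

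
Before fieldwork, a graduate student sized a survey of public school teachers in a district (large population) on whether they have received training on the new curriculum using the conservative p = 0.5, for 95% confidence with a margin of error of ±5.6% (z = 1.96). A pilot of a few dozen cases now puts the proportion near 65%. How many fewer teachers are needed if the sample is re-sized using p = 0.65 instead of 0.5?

Conservative (p = 0.5): n = 1.96² × 0.25 / 0.056² ≈ 306.25 → 307.
Using p = 0.65: p(1−p) = 0.2275, so n = 1.96² × 0.2275 / 0.056² ≈ 278.69 → 279.
Reduction: 307 − 279 = 28.

28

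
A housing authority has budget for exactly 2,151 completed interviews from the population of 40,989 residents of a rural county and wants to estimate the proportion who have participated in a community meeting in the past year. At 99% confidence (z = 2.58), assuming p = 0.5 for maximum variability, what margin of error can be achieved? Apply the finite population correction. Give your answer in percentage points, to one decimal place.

2.7

Finite-population factor: (N−n)/(N−1) = (40989−2151)/(40989−1) = 0.9475.
SE(p̂) = √[p(1−p)/n · (N−n)/(N−1)] = √[0.2500/2151 × 0.9475] = 0.01049.
E = z × SE = 2.58 × 0.01049 = 0.02708 ≈ 2.7 percentage points.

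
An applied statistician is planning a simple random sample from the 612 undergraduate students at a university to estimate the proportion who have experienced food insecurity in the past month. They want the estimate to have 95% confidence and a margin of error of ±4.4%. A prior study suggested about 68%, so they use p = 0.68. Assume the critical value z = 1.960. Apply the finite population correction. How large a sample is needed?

Unadjusted: n₀ = 1.960² × 0.68 × 0.32 / 0.044² ≈ 431.78, so n₀ = 432.
Finite population correction with N = 612: n = n₀ / (1 + (n₀−1)/N) = 432 / (1 + 431/612) = 432 / 1.7042 ≈ 253.48.
Rounding up, n = 254.

254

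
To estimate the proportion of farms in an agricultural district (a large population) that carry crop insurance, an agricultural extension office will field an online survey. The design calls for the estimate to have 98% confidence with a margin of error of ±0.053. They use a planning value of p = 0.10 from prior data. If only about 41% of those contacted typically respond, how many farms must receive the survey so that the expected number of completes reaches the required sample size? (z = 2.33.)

425

Completed interviews needed: n₀ = 2.33² × 0.0900 / 0.053² ≈ 173.94 → 174.
At a 41% response rate, contacts needed = 174 / 0.41 ≈ 424.39 → 425.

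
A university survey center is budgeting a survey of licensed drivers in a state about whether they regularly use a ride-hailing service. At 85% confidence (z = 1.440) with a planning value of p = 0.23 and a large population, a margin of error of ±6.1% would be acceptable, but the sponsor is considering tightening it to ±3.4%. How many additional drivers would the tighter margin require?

219

At ±6.1%: n = 1.440² × 0.1771 / 0.061² ≈ 98.69 → 99.
At ±3.4%: n = 1.440² × 0.1771 / 0.034² ≈ 317.68 → 318.
Additional respondents: 318 − 99 = 219.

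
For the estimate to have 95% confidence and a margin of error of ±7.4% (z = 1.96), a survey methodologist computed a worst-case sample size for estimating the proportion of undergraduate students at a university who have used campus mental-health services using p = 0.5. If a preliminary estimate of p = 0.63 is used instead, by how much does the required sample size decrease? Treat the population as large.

12

Conservative (p = 0.5): n = 1.96² × 0.25 / 0.074² ≈ 175.38 → 176.
Using p = 0.63: p(1−p) = 0.2331, so n = 1.96² × 0.2331 / 0.074² ≈ 163.53 → 164.
Reduction: 176 − 164 = 12.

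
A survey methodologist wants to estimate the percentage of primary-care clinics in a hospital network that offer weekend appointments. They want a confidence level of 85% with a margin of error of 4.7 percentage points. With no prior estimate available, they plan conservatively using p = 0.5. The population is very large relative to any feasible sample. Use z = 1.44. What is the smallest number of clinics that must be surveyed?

235

With p = 0.5, p(1−p) = 0.25.
n = z²·p(1−p)/E² = 1.44² × 0.2500 / 0.047² = 2.0736 × 0.2500 / 0.002209 ≈ 234.68.
Rounding up gives n = 235.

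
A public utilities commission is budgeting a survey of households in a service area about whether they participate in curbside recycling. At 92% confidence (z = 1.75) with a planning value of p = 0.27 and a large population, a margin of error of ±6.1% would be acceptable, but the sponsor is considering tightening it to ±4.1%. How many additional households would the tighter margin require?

At ±6.1%: n = 1.75² × 0.1971 / 0.061² ≈ 162.22 → 163.
At ±4.1%: n = 1.75² × 0.1971 / 0.041² ≈ 359.08 → 360.
Additional respondents: 360 − 163 = 197.

197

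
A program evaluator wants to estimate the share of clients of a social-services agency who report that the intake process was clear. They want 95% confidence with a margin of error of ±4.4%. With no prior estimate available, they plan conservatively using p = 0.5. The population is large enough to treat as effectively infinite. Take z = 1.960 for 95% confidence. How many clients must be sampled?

With p = 0.5, p(1−p) = 0.25.
n = z²·p(1−p)/E² = 1.960² × 0.2500 / 0.044² = 3.8416 × 0.2500 / 0.001936 ≈ 496.07.
Rounding up gives n = 497.

497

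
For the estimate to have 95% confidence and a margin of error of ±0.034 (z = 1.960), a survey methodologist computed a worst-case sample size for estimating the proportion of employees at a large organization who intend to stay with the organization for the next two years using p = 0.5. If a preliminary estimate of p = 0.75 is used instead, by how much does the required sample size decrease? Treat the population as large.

Conservative (p = 0.5): n = 1.960² × 0.25 / 0.034² ≈ 830.80 → 831.
Using p = 0.75: p(1−p) = 0.1875, so n = 1.960² × 0.1875 / 0.034² ≈ 623.10 → 624.
Reduction: 831 − 624 = 207.

207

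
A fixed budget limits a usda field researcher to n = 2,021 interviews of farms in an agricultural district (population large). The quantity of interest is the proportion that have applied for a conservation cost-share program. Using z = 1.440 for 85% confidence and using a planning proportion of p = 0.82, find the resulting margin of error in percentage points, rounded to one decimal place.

1.2

SE(p̂) = √[p(1−p)/n] = √[0.1476/2021] = 0.00855.
E = z × SE = 1.440 × 0.00855 = 0.01231, or 1.2 percentage points.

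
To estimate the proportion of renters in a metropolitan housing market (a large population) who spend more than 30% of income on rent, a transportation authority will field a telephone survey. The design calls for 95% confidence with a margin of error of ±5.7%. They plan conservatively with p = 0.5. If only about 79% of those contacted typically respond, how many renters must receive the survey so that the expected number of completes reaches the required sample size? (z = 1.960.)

375

Completed interviews needed: n₀ = 1.960² × 0.2500 / 0.057² ≈ 295.60 → 296.
At a 79% response rate, contacts needed = 296 / 0.79 ≈ 374.68 → 375.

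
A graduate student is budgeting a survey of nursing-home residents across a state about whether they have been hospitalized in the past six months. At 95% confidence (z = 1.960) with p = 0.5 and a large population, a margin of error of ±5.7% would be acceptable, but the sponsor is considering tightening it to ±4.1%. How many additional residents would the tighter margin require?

At ±5.7%: n = 1.960² × 0.2500 / 0.057² ≈ 295.60 → 296.
At ±4.1%: n = 1.960² × 0.2500 / 0.041² ≈ 571.33 → 572.
Additional respondents: 572 − 296 = 276.

276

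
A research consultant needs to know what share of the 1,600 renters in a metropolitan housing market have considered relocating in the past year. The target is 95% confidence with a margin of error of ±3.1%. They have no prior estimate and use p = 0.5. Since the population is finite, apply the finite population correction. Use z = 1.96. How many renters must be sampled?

616

Unadjusted: n₀ = 1.96² × 0.50 × 0.50 / 0.031² ≈ 999.38, so n₀ = 1000.
Finite population correction with N = 1,600: n = n₀ / (1 + (n₀−1)/N) = 1000 / (1 + 999/1600) = 1000 / 1.6244 ≈ 615.62.
Rounding up, n = 616.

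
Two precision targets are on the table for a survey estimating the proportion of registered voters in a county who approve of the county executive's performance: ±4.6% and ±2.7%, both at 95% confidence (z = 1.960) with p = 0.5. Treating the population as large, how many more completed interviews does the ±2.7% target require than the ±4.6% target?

864

At ±4.6%: n = 1.960² × 0.2500 / 0.046² ≈ 453.88 → 454.
At ±2.7%: n = 1.960² × 0.2500 / 0.027² ≈ 1317.42 → 1318.
Additional respondents: 1318 − 454 = 864.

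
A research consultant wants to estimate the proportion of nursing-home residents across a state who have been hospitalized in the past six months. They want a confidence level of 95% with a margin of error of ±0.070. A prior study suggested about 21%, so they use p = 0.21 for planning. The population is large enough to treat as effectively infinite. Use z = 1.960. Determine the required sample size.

131

With p = 0.21, p(1−p) = 0.1659.
n = z²·p(1−p)/E² = 1.960² × 0.1659 / 0.070² = 3.8416 × 0.1659 / 0.004900 ≈ 130.07.
Rounding up gives n = 131.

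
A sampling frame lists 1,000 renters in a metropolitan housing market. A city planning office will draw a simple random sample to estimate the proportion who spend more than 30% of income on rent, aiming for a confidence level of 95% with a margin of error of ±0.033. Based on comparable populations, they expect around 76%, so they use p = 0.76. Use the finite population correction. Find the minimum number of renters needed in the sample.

For 95% confidence, z = 1.96.
Unadjusted: n₀ = 1.96² × 0.76 × 0.24 / 0.033² ≈ 643.44, so n₀ = 644.
Finite population correction with N = 1,000: n = n₀ / (1 + (n₀−1)/N) = 644 / (1 + 643/1000) = 644 / 1.6430 ≈ 391.97.
Rounding up, n = 392.

392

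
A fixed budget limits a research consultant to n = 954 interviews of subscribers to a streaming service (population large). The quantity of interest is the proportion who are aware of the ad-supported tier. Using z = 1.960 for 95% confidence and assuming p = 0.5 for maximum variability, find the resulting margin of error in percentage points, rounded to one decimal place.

SE(p̂) = √[p(1−p)/n] = √[0.2500/954] = 0.01619.
E = z × SE = 1.960 × 0.01619 = 0.03173, or 3.2 percentage points.

3.2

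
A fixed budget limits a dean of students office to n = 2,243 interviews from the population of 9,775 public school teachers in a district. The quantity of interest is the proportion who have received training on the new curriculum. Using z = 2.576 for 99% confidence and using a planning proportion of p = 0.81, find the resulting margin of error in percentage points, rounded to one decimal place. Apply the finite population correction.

1.9

Finite-population factor: (N−n)/(N−1) = (9775−2243)/(9775−1) = 0.7706.
SE(p̂) = √[p(1−p)/n · (N−n)/(N−1)] = √[0.1539/2243 × 0.7706] = 0.00727.
E = z × SE = 2.576 × 0.00727 = 0.01873 ≈ 1.9 percentage points.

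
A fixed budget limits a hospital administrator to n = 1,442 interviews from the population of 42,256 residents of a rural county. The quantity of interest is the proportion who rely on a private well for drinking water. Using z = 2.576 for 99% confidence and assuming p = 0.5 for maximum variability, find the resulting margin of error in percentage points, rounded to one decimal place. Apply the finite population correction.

3.3

Finite-population factor: (N−n)/(N−1) = (42256−1442)/(42256−1) = 0.9659.
SE(p̂) = √[p(1−p)/n · (N−n)/(N−1)] = √[0.2500/1442 × 0.9659] = 0.01294.
E = z × SE = 2.576 × 0.01294 = 0.03333 ≈ 3.3 percentage points.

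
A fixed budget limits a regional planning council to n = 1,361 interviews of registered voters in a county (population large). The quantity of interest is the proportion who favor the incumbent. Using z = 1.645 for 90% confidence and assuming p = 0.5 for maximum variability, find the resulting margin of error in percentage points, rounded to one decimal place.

SE(p̂) = √[p(1−p)/n] = √[0.2500/1361] = 0.01355.
E = z × SE = 1.645 × 0.01355 = 0.02229, or 2.2 percentage points.

2.2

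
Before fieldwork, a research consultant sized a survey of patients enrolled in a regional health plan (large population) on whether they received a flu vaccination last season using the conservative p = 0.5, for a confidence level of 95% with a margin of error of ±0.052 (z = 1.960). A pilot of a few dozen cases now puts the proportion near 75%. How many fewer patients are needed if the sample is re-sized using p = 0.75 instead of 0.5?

Conservative (p = 0.5): n = 1.960² × 0.25 / 0.052² ≈ 355.18 → 356.
Using p = 0.75: p(1−p) = 0.1875, so n = 1.960² × 0.1875 / 0.052² ≈ 266.38 → 267.
Reduction: 356 − 267 = 89.

89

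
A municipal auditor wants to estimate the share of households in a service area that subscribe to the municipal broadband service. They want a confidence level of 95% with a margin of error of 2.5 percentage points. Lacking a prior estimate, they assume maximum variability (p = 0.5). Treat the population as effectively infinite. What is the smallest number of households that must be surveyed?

For 95% confidence, z = 1.96.
With p = 0.5, p(1−p) = 0.25.
n = z²·p(1−p)/E² = 1.96² × 0.2500 / 0.025² = 3.8416 × 0.2500 / 0.000625 ≈ 1536.64.
Rounding up gives n = 1537.

1537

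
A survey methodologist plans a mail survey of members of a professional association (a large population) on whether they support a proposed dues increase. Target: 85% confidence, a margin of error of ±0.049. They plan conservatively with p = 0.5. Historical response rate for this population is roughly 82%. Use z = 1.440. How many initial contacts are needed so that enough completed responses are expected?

Completed interviews needed: n₀ = 1.440² × 0.2500 / 0.049² ≈ 215.91 → 216.
At an 82% response rate, contacts needed = 216 / 0.82 ≈ 263.41 → 264.

264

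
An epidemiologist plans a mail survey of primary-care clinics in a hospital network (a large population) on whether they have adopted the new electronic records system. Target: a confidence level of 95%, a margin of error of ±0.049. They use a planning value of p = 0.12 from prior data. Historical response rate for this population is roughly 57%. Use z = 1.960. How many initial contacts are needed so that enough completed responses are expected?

297

Completed interviews needed: n₀ = 1.960² × 0.1056 / 0.049² ≈ 168.96 → 169.
At a 57% response rate, contacts needed = 169 / 0.57 ≈ 296.49 → 297.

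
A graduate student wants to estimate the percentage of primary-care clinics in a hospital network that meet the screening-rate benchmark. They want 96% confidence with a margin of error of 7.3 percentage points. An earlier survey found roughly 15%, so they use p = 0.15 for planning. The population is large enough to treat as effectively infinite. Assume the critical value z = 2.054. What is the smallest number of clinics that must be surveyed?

With p = 0.15, p(1−p) = 0.1275.
n = z²·p(1−p)/E² = 2.054² × 0.1275 / 0.073² = 4.2189 × 0.1275 / 0.005329 ≈ 100.94.
Rounding up gives n = 101.

101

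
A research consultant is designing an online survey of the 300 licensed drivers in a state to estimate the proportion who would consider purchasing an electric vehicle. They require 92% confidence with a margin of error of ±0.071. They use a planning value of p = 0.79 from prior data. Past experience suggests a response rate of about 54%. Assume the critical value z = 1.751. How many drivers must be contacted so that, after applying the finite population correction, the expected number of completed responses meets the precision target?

Completed interviews needed (unadjusted): n₀ = 1.751² × 0.1659 / 0.071² ≈ 100.90 → 101.
FPC for N = 300: n = 101 / (1 + 100/300) = 101 / 1.3333 ≈ 75.75 → 76.
At a 54% response rate, contacts needed = 76 / 0.54 ≈ 140.74 → 141.

141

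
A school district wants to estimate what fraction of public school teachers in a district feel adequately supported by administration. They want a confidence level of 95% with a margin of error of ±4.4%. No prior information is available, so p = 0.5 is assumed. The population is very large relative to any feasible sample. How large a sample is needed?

497

For 95% confidence, z = 1.96.
With p = 0.5, p(1−p) = 0.25.
n = z²·p(1−p)/E² = 1.96² × 0.2500 / 0.044² = 3.8416 × 0.2500 / 0.001936 ≈ 496.07.
Rounding up gives n = 497.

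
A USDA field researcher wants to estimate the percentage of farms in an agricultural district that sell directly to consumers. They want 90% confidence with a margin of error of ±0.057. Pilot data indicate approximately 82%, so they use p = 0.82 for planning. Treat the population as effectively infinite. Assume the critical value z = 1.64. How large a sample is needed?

With p = 0.82, p(1−p) = 0.1476.
n = z²·p(1−p)/E² = 1.64² × 0.1476 / 0.057² = 2.6896 × 0.1476 / 0.003249 ≈ 122.19.
Rounding up gives n = 123.

123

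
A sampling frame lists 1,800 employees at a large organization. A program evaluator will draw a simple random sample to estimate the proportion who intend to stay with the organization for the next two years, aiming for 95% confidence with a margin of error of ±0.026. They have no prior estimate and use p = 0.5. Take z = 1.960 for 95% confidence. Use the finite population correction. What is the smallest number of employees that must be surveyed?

Unadjusted: n₀ = 1.960² × 0.50 × 0.50 / 0.026² ≈ 1420.71, so n₀ = 1421.
Finite population correction with N = 1,800: n = n₀ / (1 + (n₀−1)/N) = 1421 / (1 + 1420/1800) = 1421 / 1.7889 ≈ 794.35.
Rounding up, n = 795.

795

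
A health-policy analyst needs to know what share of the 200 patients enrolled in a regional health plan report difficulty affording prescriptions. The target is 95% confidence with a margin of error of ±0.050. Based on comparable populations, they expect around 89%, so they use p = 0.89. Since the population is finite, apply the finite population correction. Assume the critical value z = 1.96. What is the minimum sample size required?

Unadjusted: n₀ = 1.96² × 0.89 × 0.11 / 0.050² ≈ 150.44, so n₀ = 151.
Finite population correction with N = 200: n = n₀ / (1 + (n₀−1)/N) = 151 / (1 + 150/200) = 151 / 1.7500 ≈ 86.29.
Rounding up, n = 87.

87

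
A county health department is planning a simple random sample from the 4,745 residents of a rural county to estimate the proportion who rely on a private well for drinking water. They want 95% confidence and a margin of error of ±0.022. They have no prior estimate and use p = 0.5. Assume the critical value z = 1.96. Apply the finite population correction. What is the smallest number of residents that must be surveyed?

Unadjusted: n₀ = 1.96² × 0.50 × 0.50 / 0.022² ≈ 1984.30, so n₀ = 1985.
Finite population correction with N = 4,745: n = n₀ / (1 + (n₀−1)/N) = 1985 / (1 + 1984/4745) = 1985 / 1.4181 ≈ 1399.74.
Rounding up, n = 1400.

1400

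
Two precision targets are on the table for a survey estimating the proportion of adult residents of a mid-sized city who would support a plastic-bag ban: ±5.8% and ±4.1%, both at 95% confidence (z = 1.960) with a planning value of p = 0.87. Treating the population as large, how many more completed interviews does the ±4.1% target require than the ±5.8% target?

At ±5.8%: n = 1.960² × 0.1131 / 0.058² ≈ 129.16 → 130.
At ±4.1%: n = 1.960² × 0.1131 / 0.041² ≈ 258.47 → 259.
Additional respondents: 259 − 130 = 129.

129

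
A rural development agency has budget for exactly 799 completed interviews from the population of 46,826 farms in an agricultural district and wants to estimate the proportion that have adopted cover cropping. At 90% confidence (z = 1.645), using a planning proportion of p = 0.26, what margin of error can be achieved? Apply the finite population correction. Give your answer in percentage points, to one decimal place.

Finite-population factor: (N−n)/(N−1) = (46826−799)/(46826−1) = 0.9830.
SE(p̂) = √[p(1−p)/n · (N−n)/(N−1)] = √[0.1924/799 × 0.9830] = 0.01538.
E = z × SE = 1.645 × 0.01538 = 0.02531 ≈ 2.5 percentage points.

2.5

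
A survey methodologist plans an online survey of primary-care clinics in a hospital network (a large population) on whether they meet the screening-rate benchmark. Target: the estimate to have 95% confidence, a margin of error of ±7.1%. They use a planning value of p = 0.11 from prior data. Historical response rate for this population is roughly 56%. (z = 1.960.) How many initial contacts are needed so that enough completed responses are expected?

134

Completed interviews needed: n₀ = 1.960² × 0.0979 / 0.071² ≈ 74.61 → 75.
At a 56% response rate, contacts needed = 75 / 0.56 ≈ 133.93 → 134.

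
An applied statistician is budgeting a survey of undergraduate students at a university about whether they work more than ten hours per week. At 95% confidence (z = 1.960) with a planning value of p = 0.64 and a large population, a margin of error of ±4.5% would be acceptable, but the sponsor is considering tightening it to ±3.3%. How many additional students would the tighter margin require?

375

At ±4.5%: n = 1.960² × 0.2304 / 0.045² ≈ 437.09 → 438.
At ±3.3%: n = 1.960² × 0.2304 / 0.033² ≈ 812.77 → 813.
Additional respondents: 813 − 438 = 375.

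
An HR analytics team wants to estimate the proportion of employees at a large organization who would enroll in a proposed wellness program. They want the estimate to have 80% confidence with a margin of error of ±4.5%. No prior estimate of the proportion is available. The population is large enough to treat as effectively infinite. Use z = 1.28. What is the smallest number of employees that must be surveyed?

203

With no prior estimate, use p = 0.5, giving p(1−p) = 0.25.
n = z²·p(1−p)/E² = 1.28² × 0.2500 / 0.045² = 1.6384 × 0.2500 / 0.002025 ≈ 202.27.
Rounding up gives n = 203.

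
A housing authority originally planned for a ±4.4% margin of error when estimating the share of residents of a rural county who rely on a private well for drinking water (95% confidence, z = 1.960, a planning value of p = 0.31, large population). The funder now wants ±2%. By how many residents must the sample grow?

1630

At ±4.4%: n = 1.960² × 0.2139 / 0.044² ≈ 424.44 → 425.
At ±2%: n = 1.960² × 0.2139 / 0.020² ≈ 2054.30 → 2055.
Additional respondents: 2055 − 425 = 1630.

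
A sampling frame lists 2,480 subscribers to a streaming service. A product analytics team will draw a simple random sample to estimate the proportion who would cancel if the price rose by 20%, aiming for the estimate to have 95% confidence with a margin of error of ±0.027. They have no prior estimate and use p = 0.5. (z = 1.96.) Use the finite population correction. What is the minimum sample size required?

Unadjusted: n₀ = 1.96² × 0.50 × 0.50 / 0.027² ≈ 1317.42, so n₀ = 1318.
Finite population correction with N = 2,480: n = n₀ / (1 + (n₀−1)/N) = 1318 / (1 + 1317/2480) = 1318 / 1.5310 ≈ 860.85.
Rounding up, n = 861.

861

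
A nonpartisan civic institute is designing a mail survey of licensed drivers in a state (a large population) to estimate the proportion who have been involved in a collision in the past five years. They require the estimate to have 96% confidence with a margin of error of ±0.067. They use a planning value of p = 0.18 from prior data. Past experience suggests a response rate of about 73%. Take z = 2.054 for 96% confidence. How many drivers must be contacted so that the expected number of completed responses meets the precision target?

Completed interviews needed: n₀ = 2.054² × 0.1476 / 0.067² ≈ 138.72 → 139.
At a 73% response rate, contacts needed = 139 / 0.73 ≈ 190.41 → 191.

191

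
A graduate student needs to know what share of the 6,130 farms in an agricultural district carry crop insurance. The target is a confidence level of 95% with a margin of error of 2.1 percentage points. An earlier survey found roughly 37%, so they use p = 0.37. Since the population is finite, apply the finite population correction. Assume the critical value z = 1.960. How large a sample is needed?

Unadjusted: n₀ = 1.960² × 0.37 × 0.63 / 0.021² ≈ 2030.56, so n₀ = 2031.
Finite population correction with N = 6,130: n = n₀ / (1 + (n₀−1)/N) = 2031 / (1 + 2030/6130) = 2031 / 1.3312 ≈ 1525.74.
Rounding up, n = 1526.

1526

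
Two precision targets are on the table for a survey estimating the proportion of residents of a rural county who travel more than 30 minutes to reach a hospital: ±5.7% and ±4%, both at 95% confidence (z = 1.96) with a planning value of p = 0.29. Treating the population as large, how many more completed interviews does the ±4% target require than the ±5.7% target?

251

At ±5.7%: n = 1.96² × 0.2059 / 0.057² ≈ 243.46 → 244.
At ±4%: n = 1.96² × 0.2059 / 0.040² ≈ 494.37 → 495.
Additional respondents: 495 − 244 = 251.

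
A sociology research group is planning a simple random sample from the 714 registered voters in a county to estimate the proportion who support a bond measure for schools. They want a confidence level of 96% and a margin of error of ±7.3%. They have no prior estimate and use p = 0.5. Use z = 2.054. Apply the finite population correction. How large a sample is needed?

156

Unadjusted: n₀ = 2.054² × 0.50 × 0.50 / 0.073² ≈ 197.92, so n₀ = 198.
Finite population correction with N = 714: n = n₀ / (1 + (n₀−1)/N) = 198 / (1 + 197/714) = 198 / 1.2759 ≈ 155.18.
Rounding up, n = 156.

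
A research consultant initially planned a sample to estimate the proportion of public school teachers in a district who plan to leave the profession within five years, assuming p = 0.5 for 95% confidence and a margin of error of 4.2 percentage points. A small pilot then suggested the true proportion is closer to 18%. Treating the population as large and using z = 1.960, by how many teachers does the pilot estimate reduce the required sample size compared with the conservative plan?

Conservative (p = 0.5): n = 1.960² × 0.25 / 0.042² ≈ 544.44 → 545.
Using p = 0.18: p(1−p) = 0.1476, so n = 1.960² × 0.1476 / 0.042² ≈ 321.44 → 322.
Reduction: 545 − 322 = 223.

223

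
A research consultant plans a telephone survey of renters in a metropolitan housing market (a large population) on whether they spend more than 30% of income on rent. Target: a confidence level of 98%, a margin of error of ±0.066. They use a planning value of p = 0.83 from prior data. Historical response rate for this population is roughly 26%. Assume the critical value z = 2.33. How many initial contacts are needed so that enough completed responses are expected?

677

Completed interviews needed: n₀ = 2.33² × 0.1411 / 0.066² ≈ 175.85 → 176.
At a 26% response rate, contacts needed = 176 / 0.26 ≈ 676.92 → 677.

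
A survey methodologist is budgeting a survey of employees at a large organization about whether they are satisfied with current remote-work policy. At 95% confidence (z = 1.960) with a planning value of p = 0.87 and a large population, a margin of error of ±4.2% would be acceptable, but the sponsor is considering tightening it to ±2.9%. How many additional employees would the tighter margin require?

270

At ±4.2%: n = 1.960² × 0.1131 / 0.042² ≈ 246.31 → 247.
At ±2.9%: n = 1.960² × 0.1131 / 0.029² ≈ 516.63 → 517.
Additional respondents: 517 − 247 = 270.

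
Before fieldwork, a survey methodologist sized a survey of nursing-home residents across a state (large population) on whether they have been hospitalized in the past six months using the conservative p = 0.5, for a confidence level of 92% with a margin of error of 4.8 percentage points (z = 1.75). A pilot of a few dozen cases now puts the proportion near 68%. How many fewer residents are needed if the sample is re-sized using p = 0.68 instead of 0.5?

43

Conservative (p = 0.5): n = 1.75² × 0.25 / 0.048² ≈ 332.30 → 333.
Using p = 0.68: p(1−p) = 0.2176, so n = 1.75² × 0.2176 / 0.048² ≈ 289.24 → 290.
Reduction: 333 − 290 = 43.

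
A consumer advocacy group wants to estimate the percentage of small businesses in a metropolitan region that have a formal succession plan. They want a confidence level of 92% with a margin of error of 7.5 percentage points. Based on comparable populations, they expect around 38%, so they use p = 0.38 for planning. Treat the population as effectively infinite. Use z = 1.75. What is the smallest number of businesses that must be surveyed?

129

With p = 0.38, p(1−p) = 0.2356.
n = z²·p(1−p)/E² = 1.75² × 0.2356 / 0.075² = 3.0625 × 0.2356 / 0.005625 ≈ 128.27.
Rounding up gives n = 129.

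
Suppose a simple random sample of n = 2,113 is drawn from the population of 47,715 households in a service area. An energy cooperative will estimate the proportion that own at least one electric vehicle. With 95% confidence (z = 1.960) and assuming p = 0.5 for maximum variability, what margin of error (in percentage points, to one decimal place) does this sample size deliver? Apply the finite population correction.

Finite-population factor: (N−n)/(N−1) = (47715−2113)/(47715−1) = 0.9557.
SE(p̂) = √[p(1−p)/n · (N−n)/(N−1)] = √[0.2500/2113 × 0.9557] = 0.01063.
E = z × SE = 1.960 × 0.01063 = 0.02084 ≈ 2.1 percentage points.

2.1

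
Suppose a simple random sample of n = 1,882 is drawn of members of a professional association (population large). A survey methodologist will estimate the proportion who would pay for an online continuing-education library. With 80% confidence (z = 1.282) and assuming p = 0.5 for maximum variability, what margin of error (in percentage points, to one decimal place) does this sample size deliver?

1.5

SE(p̂) = √[p(1−p)/n] = √[0.2500/1882] = 0.01153.
E = z × SE = 1.282 × 0.01153 = 0.01478, or 1.5 percentage points.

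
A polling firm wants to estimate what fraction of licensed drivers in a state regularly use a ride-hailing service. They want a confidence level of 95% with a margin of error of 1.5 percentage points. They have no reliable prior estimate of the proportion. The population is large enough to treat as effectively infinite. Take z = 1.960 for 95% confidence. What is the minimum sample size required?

With no prior estimate, use p = 0.5, giving p(1−p) = 0.25.
n = z²·p(1−p)/E² = 1.960² × 0.2500 / 0.015² = 3.8416 × 0.2500 / 0.000225 ≈ 4268.44.
Rounding up gives n = 4269.

4269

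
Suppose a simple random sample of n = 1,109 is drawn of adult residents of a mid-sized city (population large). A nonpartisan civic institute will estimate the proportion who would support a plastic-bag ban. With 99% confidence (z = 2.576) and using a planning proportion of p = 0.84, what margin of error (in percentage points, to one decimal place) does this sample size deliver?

2.8

SE(p̂) = √[p(1−p)/n] = √[0.1344/1109] = 0.01101.
E = z × SE = 2.576 × 0.01101 = 0.02836, or 2.8 percentage points.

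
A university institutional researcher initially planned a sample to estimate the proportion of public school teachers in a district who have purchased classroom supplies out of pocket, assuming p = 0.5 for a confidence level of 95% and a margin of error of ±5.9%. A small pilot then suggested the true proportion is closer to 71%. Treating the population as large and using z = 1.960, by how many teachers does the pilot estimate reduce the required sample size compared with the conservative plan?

48

Conservative (p = 0.5): n = 1.960² × 0.25 / 0.059² ≈ 275.90 → 276.
Using p = 0.71: p(1−p) = 0.2059, so n = 1.960² × 0.2059 / 0.059² ≈ 227.23 → 228.
Reduction: 276 − 228 = 48.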